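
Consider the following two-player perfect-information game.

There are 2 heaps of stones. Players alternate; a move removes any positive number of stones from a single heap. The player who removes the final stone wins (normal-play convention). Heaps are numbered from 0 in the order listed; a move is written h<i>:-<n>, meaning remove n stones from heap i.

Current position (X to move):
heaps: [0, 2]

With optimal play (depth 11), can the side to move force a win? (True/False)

X winning at [(0,2)]: True

ply 1, X at (0,2) | h1:-1=-1→(0,1); h1:-2=+1→(0,0)*
ply 2: (0,0) is terminal -1 (O); from (0,2) depth 11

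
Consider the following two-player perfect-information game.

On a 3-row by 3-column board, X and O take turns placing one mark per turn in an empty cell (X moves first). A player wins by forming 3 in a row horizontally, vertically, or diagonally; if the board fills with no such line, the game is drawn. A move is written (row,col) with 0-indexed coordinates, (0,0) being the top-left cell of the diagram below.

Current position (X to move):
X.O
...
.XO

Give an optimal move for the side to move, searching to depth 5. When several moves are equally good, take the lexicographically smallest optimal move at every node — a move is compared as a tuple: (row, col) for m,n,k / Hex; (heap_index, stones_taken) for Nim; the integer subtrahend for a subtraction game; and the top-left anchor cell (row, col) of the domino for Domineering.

p1 X@[X.O/.../.XO]: (0,1)[XXO/.../.XO]-1 (1,0)[X.O/X../.XO]-1 (1,1)[X.O/.X./.XO]-1 (1,2)[X.O/..X/.XO]+0* (2,0)[X.O/.../XXO]-1
p2 O@[X.O/..X/.XO]: (0,1)[XOO/..X/.XO]-1 (1,0)[X.O/O.X/.XO]+0* (1,1)[X.O/.OX/.XO]+0 (2,0)[X.O/..X/OXO]-1
p3 X@[X.O/O.X/.XO]: (0,1)[XXO/O.X/.XO]+0* (1,1)[X.O/OXX/.XO]+0 (2,0)[X.O/O.X/XXO]+0
p4 O@[XXO/O.X/.XO]: (1,1)[XXO/OOX/.XO]+0* (2,0)[XXO/O.X/OXO]-1
p5 X@[XXO/OOX/.XO]: (2,0)[XXO/OOX/XXO]+0*
p6 O@[XXO/OOX/XXO] terminal +0; root [X.O/.../.XO] d5

X's best at [X.O/.../.XO]: (1,2)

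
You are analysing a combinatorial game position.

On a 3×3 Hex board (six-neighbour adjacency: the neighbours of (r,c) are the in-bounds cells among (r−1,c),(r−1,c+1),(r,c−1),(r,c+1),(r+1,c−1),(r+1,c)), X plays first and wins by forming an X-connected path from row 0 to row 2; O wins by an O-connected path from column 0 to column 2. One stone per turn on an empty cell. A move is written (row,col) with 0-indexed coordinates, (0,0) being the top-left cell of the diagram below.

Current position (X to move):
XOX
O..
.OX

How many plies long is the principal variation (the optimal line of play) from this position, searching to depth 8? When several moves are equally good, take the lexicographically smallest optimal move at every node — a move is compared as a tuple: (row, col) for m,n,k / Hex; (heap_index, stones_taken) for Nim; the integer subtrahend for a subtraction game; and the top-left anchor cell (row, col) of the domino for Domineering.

p1 X@[XOX/O../.OX]: (1,1)[XOX/OX./.OX]+1* (1,2)[XOX/O.X/.OX]+1 (2,0)[XOX/O../XOX]+1
p2 O@[XOX/OX./.OX]: (1,2)[XOX/OXO/.OX]-1* (2,0)[XOX/OX./OOX]-1
p3 X@[XOX/OXO/.OX]: (2,0)[XOX/OXO/XOX]+1*
p4 O@[XOX/OXO/XOX] terminal -1; root [XOX/O../.OX] d8

PV length from [XOX/O../.OX]: 3 plies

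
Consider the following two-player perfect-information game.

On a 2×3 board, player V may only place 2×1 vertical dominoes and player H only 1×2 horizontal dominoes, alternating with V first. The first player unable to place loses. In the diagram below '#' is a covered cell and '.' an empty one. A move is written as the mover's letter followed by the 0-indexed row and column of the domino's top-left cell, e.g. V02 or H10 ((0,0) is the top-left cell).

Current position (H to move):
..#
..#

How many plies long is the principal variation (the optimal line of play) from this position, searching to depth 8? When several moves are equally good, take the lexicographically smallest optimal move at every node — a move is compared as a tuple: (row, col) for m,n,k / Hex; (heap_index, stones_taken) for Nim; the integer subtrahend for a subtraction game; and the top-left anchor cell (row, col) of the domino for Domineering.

PV length from [..#/..#]: 1 ply

ply 1, H at ..#/..# | H00=+1→###/..#*; H10=+1→..#/###
ply 2: ###/..# is terminal -1 (V); from ..#/..# depth 8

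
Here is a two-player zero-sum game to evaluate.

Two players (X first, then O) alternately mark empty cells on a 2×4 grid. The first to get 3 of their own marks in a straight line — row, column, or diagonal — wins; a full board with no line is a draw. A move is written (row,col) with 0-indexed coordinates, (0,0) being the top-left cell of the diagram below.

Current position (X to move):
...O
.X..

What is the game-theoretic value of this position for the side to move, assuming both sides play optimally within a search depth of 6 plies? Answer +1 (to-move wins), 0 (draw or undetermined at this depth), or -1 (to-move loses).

[...O/.X..] X move#1: (0,0):+0/X..O/.X.., (0,1):+0/.X.O/.X.., (0,2):+0/..XO/.X.., (1,0):+0/...O/XX.., (1,2):+1/...O/.XX.*, (1,3):+0/...O/.X.X
[...O/.XX.] O move#2: (0,0):-1/O..O/.XX.*, (0,1):-1/.O.O/.XX., (0,2):-1/..OO/.XX., (1,0):-1/...O/OXX., (1,3):-1/...O/.XXO
[O..O/.XX.] X move#3: (0,1):+1/OX.O/.XX.*, (0,2):+1/O.XO/.XX., (1,0):+1/O..O/XXX., (1,3):+1/O..O/.XXX
[OX.O/.XX.] O move#4: (0,2):-1/OXOO/.XX.*, (1,0):-1/OX.O/OXX., (1,3):-1/OX.O/.XXO
[OXOO/.XX.] X move#5: (1,0):+1/OXOO/XXX.*, (1,3):+1/OXOO/.XXX
[OXOO/XXX.] end (terminal -1, O#6); searched ...O/.X.. to 6

value(...O/.X.., X) = +1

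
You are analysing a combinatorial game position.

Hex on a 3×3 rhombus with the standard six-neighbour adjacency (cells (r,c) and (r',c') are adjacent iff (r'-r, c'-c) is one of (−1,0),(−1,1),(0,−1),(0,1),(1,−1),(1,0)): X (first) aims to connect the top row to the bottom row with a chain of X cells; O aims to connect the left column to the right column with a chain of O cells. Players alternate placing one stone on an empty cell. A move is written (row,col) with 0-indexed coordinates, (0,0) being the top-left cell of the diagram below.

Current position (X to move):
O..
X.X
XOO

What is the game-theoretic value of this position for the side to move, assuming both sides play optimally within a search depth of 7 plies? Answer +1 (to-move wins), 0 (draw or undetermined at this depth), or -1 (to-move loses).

value(O../X.X/XOO, X) = +1

p1 X@[O../X.X/XOO]: (0,1)[OX./X.X/XOO]+1* (0,2)[O.X/X.X/XOO]+1 (1,1)[O../XXX/XOO]+1
p2 O@[OX./X.X/XOO] terminal -1; root [O../X.X/XOO] d7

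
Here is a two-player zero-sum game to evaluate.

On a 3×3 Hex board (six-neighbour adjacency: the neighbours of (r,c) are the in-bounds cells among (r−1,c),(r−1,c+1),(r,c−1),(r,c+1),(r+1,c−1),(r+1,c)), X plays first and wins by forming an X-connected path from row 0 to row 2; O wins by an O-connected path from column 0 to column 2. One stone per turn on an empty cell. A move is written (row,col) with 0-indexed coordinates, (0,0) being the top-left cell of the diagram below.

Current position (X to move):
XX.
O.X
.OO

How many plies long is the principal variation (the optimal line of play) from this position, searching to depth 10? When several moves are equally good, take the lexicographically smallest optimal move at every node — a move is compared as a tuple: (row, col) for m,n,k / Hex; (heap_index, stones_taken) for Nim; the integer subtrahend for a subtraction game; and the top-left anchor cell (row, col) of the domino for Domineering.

PV length from [XX./O.X/.OO]: 2 plies

[XX./O.X/.OO] X move#1: (0,2):-1/XXX/O.X/.OO*, (1,1):-1/XX./OXX/.OO, (2,0):-1/XX./O.X/XOO
[XXX/O.X/.OO] O move#2: (1,1):+1/XXX/OOX/.OO*, (2,0):+1/XXX/O.X/OOO
[XXX/OOX/.OO] end (terminal -1, X#3); searched XX./O.X/.OO to 10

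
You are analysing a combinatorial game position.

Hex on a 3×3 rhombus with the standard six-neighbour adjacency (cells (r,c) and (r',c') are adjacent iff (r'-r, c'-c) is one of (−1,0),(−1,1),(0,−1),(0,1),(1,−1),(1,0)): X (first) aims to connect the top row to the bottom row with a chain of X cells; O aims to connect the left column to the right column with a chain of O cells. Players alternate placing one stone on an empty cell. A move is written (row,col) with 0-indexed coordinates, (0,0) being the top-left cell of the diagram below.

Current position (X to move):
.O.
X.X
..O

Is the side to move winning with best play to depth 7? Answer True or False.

X winning at [.O./X.X/..O]: True

ply 1, X at .O./X.X/..O | (0,0)=+1→XO./X.X/..O*; (0,2)=+1→.OX/X.X/..O; (1,1)=+1→.O./XXX/..O; (2,0)=+1→.O./X.X/X.O; (2,1)=+1→.O./X.X/.XO
ply 2, O at XO./X.X/..O | (0,2)=-1→XOO/X.X/..O*; (1,1)=-1→XO./XOX/..O; (2,0)=-1→XO./X.X/O.O; (2,1)=-1→XO./X.X/.OO
ply 3, X at XOO/X.X/..O | (1,1)=+1→XOO/XXX/..O*; (2,0)=+1→XOO/X.X/X.O; (2,1)=+1→XOO/X.X/.XO
ply 4, O at XOO/XXX/..O | (2,0)=-1→XOO/XXX/O.O*; (2,1)=-1→XOO/XXX/.OO
ply 5, X at XOO/XXX/O.O | (2,1)=+1→XOO/XXX/OXO*
ply 6: XOO/XXX/OXO is terminal -1 (O); from .O./X.X/..O depth 7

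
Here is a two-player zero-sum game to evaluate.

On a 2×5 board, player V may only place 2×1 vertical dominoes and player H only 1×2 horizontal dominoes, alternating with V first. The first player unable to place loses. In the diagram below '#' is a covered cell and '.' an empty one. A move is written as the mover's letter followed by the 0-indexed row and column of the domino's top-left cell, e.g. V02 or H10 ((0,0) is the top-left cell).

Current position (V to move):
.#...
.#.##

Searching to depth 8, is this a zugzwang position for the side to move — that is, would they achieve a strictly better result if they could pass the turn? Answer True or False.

ply 1, V at .#.../.#.## | V00=-1→##.../##.##; V02=+1→.##../.####*
ply 2, H at .##../.#### | H03=-1→.####/.####*
ply 3, V at .####/.#### | V00=+1→#####/#####*
ply 4: #####/##### is terminal -1 (H); from .#.../.#.## depth 8
if V skipped the turn, H would face:
~ ply 1, H at .#.../.#.## | H02=-1→.###./.#.##*; H03=-1→.#.##/.#.##
~ ply 2, V at .###./.#.## | V00=+1→####./##.##*
~ ply 3: ####./##.## is terminal -1 (H); from .#.../.#.## depth 8
compare (V): move=+1 vs pass=+1

zugzwang(.#.../.#.##, V) = False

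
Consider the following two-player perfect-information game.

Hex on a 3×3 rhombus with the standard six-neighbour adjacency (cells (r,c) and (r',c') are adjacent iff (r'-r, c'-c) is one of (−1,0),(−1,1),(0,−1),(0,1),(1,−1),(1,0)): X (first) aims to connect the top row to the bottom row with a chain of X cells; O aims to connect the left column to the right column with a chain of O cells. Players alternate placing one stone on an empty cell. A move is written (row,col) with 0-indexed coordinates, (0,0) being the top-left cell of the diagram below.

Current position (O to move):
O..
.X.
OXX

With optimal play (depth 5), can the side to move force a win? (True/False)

O winning at [O../.X./OXX]: False

[O../.X./OXX] O move#1: (0,1):-1/OO./.X./OXX*, (0,2):-1/O.O/.X./OXX, (1,0):-1/O../OX./OXX, (1,2):-1/O../.XO/OXX
[OO./.X./OXX] X move#2: (0,2):+1/OOX/.X./OXX*, (1,0):-1/OO./XX./OXX, (1,2):-1/OO./.XX/OXX
[OOX/.X./OXX] end (terminal -1, O#3); searched O../.X./OXX to 5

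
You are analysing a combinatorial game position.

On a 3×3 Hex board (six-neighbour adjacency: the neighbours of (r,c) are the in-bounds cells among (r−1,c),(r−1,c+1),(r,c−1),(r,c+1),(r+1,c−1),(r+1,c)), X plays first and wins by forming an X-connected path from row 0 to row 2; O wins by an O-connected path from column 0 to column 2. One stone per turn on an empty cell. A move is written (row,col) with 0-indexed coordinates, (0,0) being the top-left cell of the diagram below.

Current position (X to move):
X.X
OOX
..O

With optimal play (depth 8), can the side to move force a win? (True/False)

ply 1, X at X.X/OOX/..O | (0,1)=-1→XXX/OOX/..O; (2,0)=-1→X.X/OOX/X.O; (2,1)=+1→X.X/OOX/.XO*
ply 2: X.X/OOX/.XO is terminal -1 (O); from X.X/OOX/..O depth 8

X winning at [X.X/OOX/..O]: True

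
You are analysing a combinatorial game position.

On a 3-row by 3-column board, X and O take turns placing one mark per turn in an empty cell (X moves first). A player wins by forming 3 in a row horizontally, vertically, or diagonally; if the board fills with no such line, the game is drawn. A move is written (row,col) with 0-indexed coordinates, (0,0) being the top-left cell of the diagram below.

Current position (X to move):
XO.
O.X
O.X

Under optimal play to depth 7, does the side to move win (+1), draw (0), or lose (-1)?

p1 X@[XO./O.X/O.X]: (0,2)[XOX/O.X/O.X]+1* (1,1)[XO./OXX/O.X]+1 (2,1)[XO./O.X/OXX]+1
p2 O@[XOX/O.X/O.X] terminal -1; root [XO./O.X/O.X] d7

value(XO./O.X/O.X, X) = +1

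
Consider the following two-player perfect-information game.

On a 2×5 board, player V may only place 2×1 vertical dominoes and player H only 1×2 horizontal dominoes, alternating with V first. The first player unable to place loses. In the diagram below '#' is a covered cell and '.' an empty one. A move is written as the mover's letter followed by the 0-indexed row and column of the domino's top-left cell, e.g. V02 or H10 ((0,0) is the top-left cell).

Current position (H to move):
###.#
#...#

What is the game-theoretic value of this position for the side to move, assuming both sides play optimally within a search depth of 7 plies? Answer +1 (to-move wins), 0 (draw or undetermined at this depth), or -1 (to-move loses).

[###.#/#...#] H move#1: H11:-1/###.#/###.#, H12:+1/###.#/#.###*
[###.#/#.###] end (terminal -1, V#2); searched ###.#/#...# to 7

value(###.#/#...#, H) = +1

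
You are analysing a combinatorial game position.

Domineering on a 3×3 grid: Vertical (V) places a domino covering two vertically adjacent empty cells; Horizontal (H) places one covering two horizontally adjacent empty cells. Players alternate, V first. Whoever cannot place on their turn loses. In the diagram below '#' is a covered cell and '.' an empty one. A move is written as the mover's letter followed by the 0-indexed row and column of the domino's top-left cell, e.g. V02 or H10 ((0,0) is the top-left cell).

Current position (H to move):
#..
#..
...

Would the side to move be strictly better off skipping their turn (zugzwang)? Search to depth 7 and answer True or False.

zugzwang(#../#../..., H) = False

ply 1, H at #../#../... | H01=-1→###/#../...; H11=+1→#../###/...*; H20=-1→#../#../##.; H21=-1→#../#../.##
ply 2: #../###/... is terminal -1 (V); from #../#../... depth 7
pass branch (V moves first from the same position):
  | ply 1, V at #../#../... | V01=+1→##./##./...*; V02=+1→#.#/#.#/...; V11=+1→#../##./.#.; V12=+1→#../#.#/..#
  | ply 2, H at ##./##./... | H20=-1→##./##./##.*; H21=-1→##./##./.##
  | ply 3, V at ##./##./##. | V02=+1→###/###/##.*; V12=+1→##./###/###
  | ply 4: ###/###/##. is terminal -1 (H); from #../#../... depth 7
H moving scores +1; H passing scores -1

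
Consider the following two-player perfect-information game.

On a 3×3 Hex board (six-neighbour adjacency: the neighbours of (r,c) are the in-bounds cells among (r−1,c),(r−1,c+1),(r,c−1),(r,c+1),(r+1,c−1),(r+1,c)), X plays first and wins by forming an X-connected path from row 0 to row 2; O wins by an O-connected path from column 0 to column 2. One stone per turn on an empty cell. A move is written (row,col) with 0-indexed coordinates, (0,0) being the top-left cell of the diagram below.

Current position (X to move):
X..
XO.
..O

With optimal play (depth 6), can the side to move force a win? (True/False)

X winning at [X../XO./..O]: True

[X../XO./..O] X move#1: (0,1):-1/XX./XO./..O, (0,2):-1/X.X/XO./..O, (1,2):-1/X../XOX/..O, (2,0):+1/X../XO./X.O*, (2,1):-1/X../XO./.XO
[X../XO./X.O] end (terminal -1, O#2); searched X../XO./..O to 6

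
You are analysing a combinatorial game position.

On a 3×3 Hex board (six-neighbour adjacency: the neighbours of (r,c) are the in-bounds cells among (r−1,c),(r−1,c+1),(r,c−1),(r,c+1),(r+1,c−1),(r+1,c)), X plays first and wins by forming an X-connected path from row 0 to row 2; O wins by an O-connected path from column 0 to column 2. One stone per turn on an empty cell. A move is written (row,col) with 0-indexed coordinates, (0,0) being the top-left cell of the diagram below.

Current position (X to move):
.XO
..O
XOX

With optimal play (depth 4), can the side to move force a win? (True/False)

ply 1, X at .XO/..O/XOX | (0,0)=+1→XXO/..O/XOX*; (1,0)=+1→.XO/X.O/XOX; (1,1)=+1→.XO/.XO/XOX
ply 2, O at XXO/..O/XOX | (1,0)=-1→XXO/O.O/XOX*; (1,1)=-1→XXO/.OO/XOX
ply 3, X at XXO/O.O/XOX | (1,1)=+1→XXO/OXO/XOX*
ply 4: XXO/OXO/XOX is terminal -1 (O); from .XO/..O/XOX depth 4

X winning at [.XO/..O/XOX]: True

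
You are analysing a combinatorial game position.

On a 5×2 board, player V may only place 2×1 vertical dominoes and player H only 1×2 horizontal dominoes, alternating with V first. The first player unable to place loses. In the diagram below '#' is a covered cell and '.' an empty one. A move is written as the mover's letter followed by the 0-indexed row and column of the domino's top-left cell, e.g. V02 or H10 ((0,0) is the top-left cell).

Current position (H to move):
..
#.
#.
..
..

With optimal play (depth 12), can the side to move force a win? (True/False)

H winning at [../#./#./../..]: True

ply 1, H at ../#./#./../.. | H00=-1→##/#./#./../..; H30=+1→../#./#./##/..*; H40=+1→../#./#./../##
ply 2, V at ../#./#./##/.. | V01=-1→.#/##/#./##/..*; V11=-1→../##/##/##/..
ply 3, H at .#/##/#./##/.. | H40=+1→.#/##/#./##/##*
ply 4: .#/##/#./##/## is terminal -1 (V); from ../#./#./../.. depth 12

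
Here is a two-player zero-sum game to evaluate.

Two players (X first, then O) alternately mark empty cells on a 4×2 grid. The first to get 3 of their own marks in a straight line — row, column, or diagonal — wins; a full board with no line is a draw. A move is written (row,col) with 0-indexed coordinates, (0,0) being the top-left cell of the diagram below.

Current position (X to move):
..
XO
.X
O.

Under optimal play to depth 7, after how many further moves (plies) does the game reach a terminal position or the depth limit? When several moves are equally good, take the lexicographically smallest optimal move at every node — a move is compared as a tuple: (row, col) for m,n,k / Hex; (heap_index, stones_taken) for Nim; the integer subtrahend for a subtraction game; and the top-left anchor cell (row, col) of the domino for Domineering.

p1 X@[../XO/.X/O.]: (0,0)[X./XO/.X/O.]+0* (0,1)[.X/XO/.X/O.]+0 (2,0)[../XO/XX/O.]+0 (3,1)[../XO/.X/OX]+0
p2 O@[X./XO/.X/O.]: (0,1)[XO/XO/.X/O.]-1 (2,0)[X./XO/OX/O.]+0* (3,1)[X./XO/.X/OO]-1
p3 X@[X./XO/OX/O.]: (0,1)[XX/XO/OX/O.]+0* (3,1)[X./XO/OX/OX]+0
p4 O@[XX/XO/OX/O.]: (3,1)[XX/XO/OX/OO]+0*
p5 X@[XX/XO/OX/OO] terminal +0; root [../XO/.X/O.] d7

PV length from [../XO/.X/O.]: 4 plies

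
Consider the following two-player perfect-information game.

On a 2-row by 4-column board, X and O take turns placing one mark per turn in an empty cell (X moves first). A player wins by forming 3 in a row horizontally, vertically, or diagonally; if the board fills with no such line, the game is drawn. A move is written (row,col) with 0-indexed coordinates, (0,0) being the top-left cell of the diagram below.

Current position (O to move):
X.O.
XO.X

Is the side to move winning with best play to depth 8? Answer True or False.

O winning at [X.O./XO.X]: False

ply 1, O at X.O./XO.X | (0,1)=+0→XOO./XO.X*; (0,3)=+0→X.OO/XO.X; (1,2)=+0→X.O./XOOX
ply 2, X at XOO./XO.X | (0,3)=+0→XOOX/XO.X*; (1,2)=-1→XOO./XOXX
ply 3, O at XOOX/XO.X | (1,2)=+0→XOOX/XOOX*
ply 4: XOOX/XOOX is terminal +0 (X); from X.O./XO.X depth 8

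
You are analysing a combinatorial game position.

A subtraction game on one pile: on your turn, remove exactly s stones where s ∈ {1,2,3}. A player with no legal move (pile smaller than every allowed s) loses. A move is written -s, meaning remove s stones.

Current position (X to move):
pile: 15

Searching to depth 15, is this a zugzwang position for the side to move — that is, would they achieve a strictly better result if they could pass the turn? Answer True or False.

zugzwang(15, X) = False

ply 1, X at 15 | -1=-1→14; -2=-1→13; -3=+1→12*
ply 2, O at 12 | -1=-1→11*; -2=-1→10; -3=-1→9
ply 3, X at 11 | -1=-1→10; -2=-1→9; -3=+1→8*
ply 4, O at 8 | -1=-1→7*; -2=-1→6; -3=-1→5
ply 5, X at 7 | -1=-1→6; -2=-1→5; -3=+1→4*
ply 6, O at 4 | -1=-1→3*; -2=-1→2; -3=-1→1
ply 7, X at 3 | -1=-1→2; -2=-1→1; -3=+1→0*
ply 8: 0 is terminal -1 (O); from 15 depth 15
suppose X passes — search the same position with O to move:
pass> ply 1, O at 15 | -1=-1→14; -2=-1→13; -3=+1→12*
pass> ply 2, X at 12 | -1=-1→11*; -2=-1→10; -3=-1→9
pass> ply 3, O at 11 | -1=-1→10; -2=-1→9; -3=+1→8*
pass> ply 4, X at 8 | -1=-1→7*; -2=-1→6; -3=-1→5
pass> ply 5, O at 7 | -1=-1→6; -2=-1→5; -3=+1→4*
pass> ply 6, X at 4 | -1=-1→3*; -2=-1→2; -3=-1→1
pass> ply 7, O at 3 | -1=-1→2; -2=-1→1; -3=+1→0*
pass> ply 8: 0 is terminal -1 (X); from 15 depth 15
for X: play +1, pass -1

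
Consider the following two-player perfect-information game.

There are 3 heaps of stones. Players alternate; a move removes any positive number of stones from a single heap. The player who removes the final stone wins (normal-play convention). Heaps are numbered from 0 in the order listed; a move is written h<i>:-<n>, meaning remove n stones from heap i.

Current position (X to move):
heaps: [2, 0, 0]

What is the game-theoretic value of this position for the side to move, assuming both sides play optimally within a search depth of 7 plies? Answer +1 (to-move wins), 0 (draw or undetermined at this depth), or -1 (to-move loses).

[(2,0,0)] X move#1: h0:-1:-1/(1,0,0), h0:-2:+1/(0,0,0)*
[(0,0,0)] end (terminal -1, O#2); searched (2,0,0) to 7

value((2,0,0), X) = +1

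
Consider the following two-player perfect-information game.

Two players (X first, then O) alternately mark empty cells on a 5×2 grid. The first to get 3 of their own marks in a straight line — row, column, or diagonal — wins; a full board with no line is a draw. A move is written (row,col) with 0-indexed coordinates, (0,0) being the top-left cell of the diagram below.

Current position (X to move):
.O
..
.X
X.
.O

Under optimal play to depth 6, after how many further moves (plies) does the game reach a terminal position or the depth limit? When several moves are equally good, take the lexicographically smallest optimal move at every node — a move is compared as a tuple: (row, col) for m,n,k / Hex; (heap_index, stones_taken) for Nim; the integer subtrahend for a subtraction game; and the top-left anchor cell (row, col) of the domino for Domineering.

PV length from [.O/../.X/X./.O]: 5 plies

p1 X@[.O/../.X/X./.O]: (0,0)[XO/../.X/X./.O]+0 (1,0)[.O/X./.X/X./.O]+0 (1,1)[.O/.X/.X/X./.O]+1* (2,0)[.O/../XX/X./.O]+1 (3,1)[.O/../.X/XX/.O]+1 (4,0)[.O/../.X/X./XO]+0
p2 O@[.O/.X/.X/X./.O]: (0,0)[OO/.X/.X/X./.O]-1* (1,0)[.O/OX/.X/X./.O]-1 (2,0)[.O/.X/OX/X./.O]-1 (3,1)[.O/.X/.X/XO/.O]-1 (4,0)[.O/.X/.X/X./OO]-1
p3 X@[OO/.X/.X/X./.O]: (1,0)[OO/XX/.X/X./.O]+1* (2,0)[OO/.X/XX/X./.O]+1 (3,1)[OO/.X/.X/XX/.O]+1 (4,0)[OO/.X/.X/X./XO]+1
p4 O@[OO/XX/.X/X./.O]: (2,0)[OO/XX/OX/X./.O]-1* (3,1)[OO/XX/.X/XO/.O]-1 (4,0)[OO/XX/.X/X./OO]-1
p5 X@[OO/XX/OX/X./.O]: (3,1)[OO/XX/OX/XX/.O]+1* (4,0)[OO/XX/OX/X./XO]+0
p6 O@[OO/XX/OX/XX/.O] terminal -1; root [.O/../.X/X./.O] d6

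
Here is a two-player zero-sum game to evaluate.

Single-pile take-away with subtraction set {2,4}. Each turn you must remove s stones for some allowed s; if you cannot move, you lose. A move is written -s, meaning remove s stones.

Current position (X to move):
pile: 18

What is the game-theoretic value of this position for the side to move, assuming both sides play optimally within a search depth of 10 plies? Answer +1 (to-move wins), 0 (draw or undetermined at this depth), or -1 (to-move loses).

p1 X@[18]: -2[16]-1* -4[14]-1
p2 O@[16]: -2[14]-1 -4[12]+1*
p3 X@[12]: -2[10]-1* -4[8]-1
p4 O@[10]: -2[8]-1 -4[6]+1*
p5 X@[6]: -2[4]-1* -4[2]-1
p6 O@[4]: -2[2]-1 -4[0]+1*
p7 X@[0] terminal -1; root [18] d10

value(18, X) = -1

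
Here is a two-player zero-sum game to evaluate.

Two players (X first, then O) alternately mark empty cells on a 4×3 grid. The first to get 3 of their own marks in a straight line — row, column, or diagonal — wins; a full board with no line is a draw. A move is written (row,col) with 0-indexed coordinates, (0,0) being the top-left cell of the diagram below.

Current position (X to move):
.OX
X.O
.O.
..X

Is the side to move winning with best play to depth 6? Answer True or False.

p1 X@[.OX/X.O/.O./..X]: (0,0)[XOX/X.O/.O./..X]-1* (1,1)[.OX/XXO/.O./..X]-1 (2,0)[.OX/X.O/XO./..X]-1 (2,2)[.OX/X.O/.OX/..X]-1 (3,0)[.OX/X.O/.O./X.X]-1 (3,1)[.OX/X.O/.O./.XX]-1
p2 O@[XOX/X.O/.O./..X]: (1,1)[XOX/XOO/.O./..X]+1* (2,0)[XOX/X.O/OO./..X]+1 (2,2)[XOX/X.O/.OO/..X]-1 (3,0)[XOX/X.O/.O./O.X]+1 (3,1)[XOX/X.O/.O./.OX]-1
p3 X@[XOX/XOO/.O./..X] terminal -1; root [.OX/X.O/.O./..X] d6

X winning at [.OX/X.O/.O./..X]: False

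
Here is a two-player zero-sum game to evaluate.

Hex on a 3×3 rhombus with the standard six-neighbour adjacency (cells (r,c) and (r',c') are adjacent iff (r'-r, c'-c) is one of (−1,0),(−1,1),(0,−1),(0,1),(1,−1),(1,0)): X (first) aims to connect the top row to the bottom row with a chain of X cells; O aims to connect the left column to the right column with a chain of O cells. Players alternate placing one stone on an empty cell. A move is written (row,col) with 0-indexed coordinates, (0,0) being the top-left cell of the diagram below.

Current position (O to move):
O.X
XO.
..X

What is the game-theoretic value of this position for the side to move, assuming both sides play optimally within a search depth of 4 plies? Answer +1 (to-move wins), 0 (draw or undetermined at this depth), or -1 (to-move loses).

p1 O@[O.X/XO./..X]: (0,1)[OOX/XO./..X]-1 (1,2)[O.X/XOO/..X]+1* (2,0)[O.X/XO./O.X]-1 (2,1)[O.X/XO./.OX]-1
p2 X@[O.X/XOO/..X]: (0,1)[OXX/XOO/..X]-1* (2,0)[O.X/XOO/X.X]-1 (2,1)[O.X/XOO/.XX]-1
p3 O@[OXX/XOO/..X]: (2,0)[OXX/XOO/O.X]+1* (2,1)[OXX/XOO/.OX]-1
p4 X@[OXX/XOO/O.X] terminal -1; root [O.X/XO./..X] d4

value(O.X/XO./..X, O) = +1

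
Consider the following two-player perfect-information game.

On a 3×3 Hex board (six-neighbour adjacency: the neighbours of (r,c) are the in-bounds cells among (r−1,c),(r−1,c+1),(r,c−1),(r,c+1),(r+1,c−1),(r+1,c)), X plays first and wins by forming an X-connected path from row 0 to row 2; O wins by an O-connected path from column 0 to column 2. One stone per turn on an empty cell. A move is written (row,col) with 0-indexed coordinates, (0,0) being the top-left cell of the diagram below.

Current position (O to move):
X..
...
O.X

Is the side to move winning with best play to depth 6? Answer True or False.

O winning at [X../.../O.X]: True

p1 O@[X../.../O.X]: (0,1)[XO./.../O.X]-1 (0,2)[X.O/.../O.X]-1 (1,0)[X../O../O.X]-1 (1,1)[X../.O./O.X]+1* (1,2)[X../..O/O.X]+1 (2,1)[X../.../OOX]-1
p2 X@[X../.O./O.X]: (0,1)[XX./.O./O.X]-1* (0,2)[X.X/.O./O.X]-1 (1,0)[X../XO./O.X]-1 (1,2)[X../.OX/O.X]-1 (2,1)[X../.O./OXX]-1
p3 O@[XX./.O./O.X]: (0,2)[XXO/.O./O.X]+1* (1,0)[XX./OO./O.X]+1 (1,2)[XX./.OO/O.X]+1 (2,1)[XX./.O./OOX]+1
p4 X@[XXO/.O./O.X] terminal -1; root [X../.../O.X] d6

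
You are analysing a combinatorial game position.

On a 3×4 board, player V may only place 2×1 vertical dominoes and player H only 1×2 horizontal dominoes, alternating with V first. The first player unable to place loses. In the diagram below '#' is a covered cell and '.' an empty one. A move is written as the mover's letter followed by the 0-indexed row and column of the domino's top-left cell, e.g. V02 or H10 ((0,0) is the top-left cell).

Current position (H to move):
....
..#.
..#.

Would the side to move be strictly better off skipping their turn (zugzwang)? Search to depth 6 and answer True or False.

[..../..#./..#.] H move#1: H00:-1/##../..#./..#., H01:-1/.##./..#./..#., H02:-1/..##/..#./..#., H10:+1/..../###./..#.*, H20:-1/..../..#./###.
[..../###./..#.] V move#2: V03:-1/...#/####/..#.*, V13:-1/..../####/..##
[...#/####/..#.] H move#3: H00:+1/##.#/####/..#.*, H01:+1/.###/####/..#., H20:+1/...#/####/###.
[##.#/####/..#.] end (terminal -1, V#4); searched ..../..#./..#. to 6
if H skipped the turn, V would face:
~ [..../..#./..#.] V move#1: V00:+1/#.../#.#./..#.*, V01:+1/.#../.##./..#., V03:-1/...#/..##/..#., V10:+1/..../#.#./#.#., V11:+1/..../.##./.##., V13:-1/..../..##/..##
~ [#.../#.#./..#.] H move#2: H01:-1/###./#.#./..#.*, H02:-1/#.##/#.#./..#., H20:-1/#.../#.#./###.
~ [###./#.#./..#.] V move#3: V03:-1/####/#.##/..#., V11:+1/###./###./.##.*, V13:-1/###./#.##/..##
~ [###./###./.##.] end (terminal -1, H#4); searched ..../..#./..#. to 6
compare (H): move=+1 vs pass=-1

zugzwang(..../..#./..#., H) = False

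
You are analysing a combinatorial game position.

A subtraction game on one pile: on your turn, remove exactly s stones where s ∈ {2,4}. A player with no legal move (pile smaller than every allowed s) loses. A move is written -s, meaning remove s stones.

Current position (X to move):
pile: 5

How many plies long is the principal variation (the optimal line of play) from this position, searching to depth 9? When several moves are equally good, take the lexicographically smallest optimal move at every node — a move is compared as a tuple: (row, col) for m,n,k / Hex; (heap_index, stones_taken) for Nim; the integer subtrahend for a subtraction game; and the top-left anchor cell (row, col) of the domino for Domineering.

[5] X move#1: -2:-1/3, -4:+1/1*
[1] end (terminal -1, O#2); searched 5 to 9

PV length from [5]: 1 ply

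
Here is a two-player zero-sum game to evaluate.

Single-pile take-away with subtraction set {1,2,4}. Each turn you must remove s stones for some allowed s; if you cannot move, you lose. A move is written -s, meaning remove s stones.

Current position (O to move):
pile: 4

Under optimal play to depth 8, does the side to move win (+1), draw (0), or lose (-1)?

p1 O@[4]: -1[3]+1* -2[2]-1 -4[0]+1
p2 X@[3]: -1[2]-1* -2[1]-1
p3 O@[2]: -1[1]-1 -2[0]+1*
p4 X@[0] terminal -1; root [4] d8

value(4, O) = +1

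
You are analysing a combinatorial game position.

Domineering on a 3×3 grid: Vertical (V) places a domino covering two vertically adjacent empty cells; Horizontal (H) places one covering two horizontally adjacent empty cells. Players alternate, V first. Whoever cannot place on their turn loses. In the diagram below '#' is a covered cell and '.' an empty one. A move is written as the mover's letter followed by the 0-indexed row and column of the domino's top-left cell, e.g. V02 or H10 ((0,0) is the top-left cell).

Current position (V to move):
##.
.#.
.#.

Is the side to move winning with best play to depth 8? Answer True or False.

V winning at [##./.#./.#.]: True

[##./.#./.#.] V move#1: V02:+1/###/.##/.#.*, V10:+1/##./##./##., V12:+1/##./.##/.##
[###/.##/.#.] end (terminal -1, H#2); searched ##./.#./.#. to 8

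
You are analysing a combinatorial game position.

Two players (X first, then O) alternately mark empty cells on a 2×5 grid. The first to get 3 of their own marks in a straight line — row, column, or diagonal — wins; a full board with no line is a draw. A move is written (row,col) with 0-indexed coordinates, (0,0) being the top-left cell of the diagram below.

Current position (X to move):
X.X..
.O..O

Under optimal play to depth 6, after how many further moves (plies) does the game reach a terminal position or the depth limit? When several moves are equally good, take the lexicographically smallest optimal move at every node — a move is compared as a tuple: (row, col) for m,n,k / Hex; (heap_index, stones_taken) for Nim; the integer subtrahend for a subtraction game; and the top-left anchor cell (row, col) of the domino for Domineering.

PV length from [X.X../.O..O]: 1 ply

ply 1, X at X.X../.O..O | (0,1)=+1→XXX../.O..O*; (0,3)=+1→X.XX./.O..O; (0,4)=+1→X.X.X/.O..O; (1,0)=+0→X.X../XO..O; (1,2)=+0→X.X../.OX.O; (1,3)=+0→X.X../.O.XO
ply 2: XXX../.O..O is terminal -1 (O); from X.X../.O..O depth 6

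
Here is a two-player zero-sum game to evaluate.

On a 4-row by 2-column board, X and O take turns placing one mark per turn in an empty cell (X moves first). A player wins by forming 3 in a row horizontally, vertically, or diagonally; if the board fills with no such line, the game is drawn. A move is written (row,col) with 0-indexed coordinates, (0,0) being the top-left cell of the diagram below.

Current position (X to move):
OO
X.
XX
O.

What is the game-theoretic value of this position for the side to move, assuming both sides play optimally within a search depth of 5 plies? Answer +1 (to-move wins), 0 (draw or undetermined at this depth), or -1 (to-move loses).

ply 1, X at OO/X./XX/O. | (1,1)=+0→OO/XX/XX/O.*; (3,1)=+0→OO/X./XX/OX
ply 2, O at OO/XX/XX/O. | (3,1)=+0→OO/XX/XX/OO*
ply 3: OO/XX/XX/OO is terminal +0 (X); from OO/X./XX/O. depth 5

value(OO/X./XX/O., X) = 0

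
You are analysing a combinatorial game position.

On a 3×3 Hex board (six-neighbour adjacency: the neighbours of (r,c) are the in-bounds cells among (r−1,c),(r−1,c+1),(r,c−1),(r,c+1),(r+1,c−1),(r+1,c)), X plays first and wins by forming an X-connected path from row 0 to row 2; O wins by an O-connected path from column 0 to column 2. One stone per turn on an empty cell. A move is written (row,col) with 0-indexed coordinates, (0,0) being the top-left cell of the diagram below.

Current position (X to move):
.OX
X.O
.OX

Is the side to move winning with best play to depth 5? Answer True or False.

X winning at [.OX/X.O/.OX]: True

ply 1, X at .OX/X.O/.OX | (0,0)=-1→XOX/X.O/.OX; (1,1)=-1→.OX/XXO/.OX; (2,0)=+1→.OX/X.O/XOX*
ply 2, O at .OX/X.O/XOX | (0,0)=-1→OOX/X.O/XOX*; (1,1)=-1→.OX/XOO/XOX
ply 3, X at OOX/X.O/XOX | (1,1)=+1→OOX/XXO/XOX*
ply 4: OOX/XXO/XOX is terminal -1 (O); from .OX/X.O/.OX depth 5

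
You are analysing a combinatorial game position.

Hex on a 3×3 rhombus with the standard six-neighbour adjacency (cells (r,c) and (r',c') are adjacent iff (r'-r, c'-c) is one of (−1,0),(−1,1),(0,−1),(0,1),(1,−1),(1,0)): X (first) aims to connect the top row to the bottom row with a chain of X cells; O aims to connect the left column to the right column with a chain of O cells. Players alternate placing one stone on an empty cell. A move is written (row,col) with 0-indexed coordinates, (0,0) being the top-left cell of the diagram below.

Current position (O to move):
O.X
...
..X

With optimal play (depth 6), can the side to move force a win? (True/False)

O winning at [O.X/.../..X]: False

ply 1, O at O.X/.../..X | (0,1)=-1→OOX/.../..X*; (1,0)=-1→O.X/O../..X; (1,1)=-1→O.X/.O./..X; (1,2)=-1→O.X/..O/..X; (2,0)=-1→O.X/.../O.X; (2,1)=-1→O.X/.../.OX
ply 2, X at OOX/.../..X | (1,0)=+1→OOX/X../..X*; (1,1)=+1→OOX/.X./..X; (1,2)=+1→OOX/..X/..X; (2,0)=+1→OOX/.../X.X; (2,1)=+1→OOX/.../.XX
ply 3, O at OOX/X../..X | (1,1)=-1→OOX/XO./..X*; (1,2)=-1→OOX/X.O/..X; (2,0)=-1→OOX/X../O.X; (2,1)=-1→OOX/X../.OX
ply 4, X at OOX/XO./..X | (1,2)=+1→OOX/XOX/..X*; (2,0)=-1→OOX/XO./X.X; (2,1)=-1→OOX/XO./.XX
ply 5: OOX/XOX/..X is terminal -1 (O); from O.X/.../..X depth 6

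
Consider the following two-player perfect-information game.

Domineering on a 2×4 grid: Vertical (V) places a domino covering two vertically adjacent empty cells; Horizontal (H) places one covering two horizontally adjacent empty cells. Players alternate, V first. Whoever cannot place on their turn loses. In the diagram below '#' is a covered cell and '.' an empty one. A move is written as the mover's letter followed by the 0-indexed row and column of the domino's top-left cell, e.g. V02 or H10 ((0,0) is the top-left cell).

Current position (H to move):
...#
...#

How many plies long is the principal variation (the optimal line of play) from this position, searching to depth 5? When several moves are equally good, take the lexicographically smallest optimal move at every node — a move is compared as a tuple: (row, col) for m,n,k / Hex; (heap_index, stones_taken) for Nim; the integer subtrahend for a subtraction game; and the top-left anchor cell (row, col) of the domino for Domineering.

[...#/...#] H move#1: H00:+1/##.#/...#*, H01:+1/.###/...#, H10:+1/...#/##.#, H11:+1/...#/.###
[##.#/...#] V move#2: V02:-1/####/..##*
[####/..##] H move#3: H10:+1/####/####*
[####/####] end (terminal -1, V#4); searched ...#/...# to 5

PV length from [...#/...#]: 3 plies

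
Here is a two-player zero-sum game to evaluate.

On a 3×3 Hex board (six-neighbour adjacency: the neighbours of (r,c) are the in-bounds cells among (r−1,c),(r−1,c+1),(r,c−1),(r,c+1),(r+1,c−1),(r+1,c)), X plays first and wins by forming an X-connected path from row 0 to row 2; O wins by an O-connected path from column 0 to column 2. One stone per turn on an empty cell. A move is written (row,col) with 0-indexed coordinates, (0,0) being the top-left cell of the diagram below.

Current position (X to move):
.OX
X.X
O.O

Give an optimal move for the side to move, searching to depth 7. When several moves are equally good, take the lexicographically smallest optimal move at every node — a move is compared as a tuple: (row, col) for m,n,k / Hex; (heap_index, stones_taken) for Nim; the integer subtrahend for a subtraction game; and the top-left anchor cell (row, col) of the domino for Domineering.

p1 X@[.OX/X.X/O.O]: (0,0)[XOX/X.X/O.O]-1 (1,1)[.OX/XXX/O.O]-1 (2,1)[.OX/X.X/OXO]+1*
p2 O@[.OX/X.X/OXO] terminal -1; root [.OX/X.X/O.O] d7

X's best at [.OX/X.X/O.O]: (2,1)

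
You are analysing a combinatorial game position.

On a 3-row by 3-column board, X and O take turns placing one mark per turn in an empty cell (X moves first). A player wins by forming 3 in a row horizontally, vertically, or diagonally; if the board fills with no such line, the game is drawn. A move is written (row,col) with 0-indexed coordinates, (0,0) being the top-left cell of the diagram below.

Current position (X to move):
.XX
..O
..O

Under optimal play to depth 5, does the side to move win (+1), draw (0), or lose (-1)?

[.XX/..O/..O] X move#1: (0,0):+1/XXX/..O/..O*, (1,0):+1/.XX/X.O/..O, (1,1):+1/.XX/.XO/..O, (2,0):+1/.XX/..O/X.O, (2,1):+1/.XX/..O/.XO
[XXX/..O/..O] end (terminal -1, O#2); searched .XX/..O/..O to 5

value(.XX/..O/..O, X) = +1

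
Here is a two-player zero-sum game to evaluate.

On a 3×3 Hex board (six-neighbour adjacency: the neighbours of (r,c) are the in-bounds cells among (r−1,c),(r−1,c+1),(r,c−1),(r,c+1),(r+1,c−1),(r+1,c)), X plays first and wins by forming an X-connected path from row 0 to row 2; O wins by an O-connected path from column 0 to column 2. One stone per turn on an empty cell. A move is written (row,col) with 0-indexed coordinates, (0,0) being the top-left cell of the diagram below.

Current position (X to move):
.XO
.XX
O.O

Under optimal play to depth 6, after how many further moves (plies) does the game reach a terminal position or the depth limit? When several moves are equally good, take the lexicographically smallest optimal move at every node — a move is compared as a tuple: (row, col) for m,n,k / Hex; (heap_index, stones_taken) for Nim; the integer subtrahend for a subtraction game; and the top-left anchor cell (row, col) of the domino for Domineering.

PV length from [.XO/.XX/O.O]: 1 ply

[.XO/.XX/O.O] X move#1: (0,0):-1/XXO/.XX/O.O, (1,0):-1/.XO/XXX/O.O, (2,1):+1/.XO/.XX/OXO*
[.XO/.XX/OXO] end (terminal -1, O#2); searched .XO/.XX/O.O to 6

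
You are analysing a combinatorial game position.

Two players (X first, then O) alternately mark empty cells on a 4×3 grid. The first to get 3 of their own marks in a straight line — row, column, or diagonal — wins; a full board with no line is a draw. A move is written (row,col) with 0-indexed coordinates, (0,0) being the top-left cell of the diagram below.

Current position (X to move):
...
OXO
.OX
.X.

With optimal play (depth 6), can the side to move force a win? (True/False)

X winning at [.../OXO/.OX/.X.]: True

p1 X@[.../OXO/.OX/.X.]: (0,0)[X../OXO/.OX/.X.]+1* (0,1)[.X./OXO/.OX/.X.]-1 (0,2)[..X/OXO/.OX/.X.]-1 (2,0)[.../OXO/XOX/.X.]-1 (3,0)[.../OXO/.OX/XX.]-1 (3,2)[.../OXO/.OX/.XX]-1
p2 O@[X../OXO/.OX/.X.] terminal -1; root [.../OXO/.OX/.X.] d6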